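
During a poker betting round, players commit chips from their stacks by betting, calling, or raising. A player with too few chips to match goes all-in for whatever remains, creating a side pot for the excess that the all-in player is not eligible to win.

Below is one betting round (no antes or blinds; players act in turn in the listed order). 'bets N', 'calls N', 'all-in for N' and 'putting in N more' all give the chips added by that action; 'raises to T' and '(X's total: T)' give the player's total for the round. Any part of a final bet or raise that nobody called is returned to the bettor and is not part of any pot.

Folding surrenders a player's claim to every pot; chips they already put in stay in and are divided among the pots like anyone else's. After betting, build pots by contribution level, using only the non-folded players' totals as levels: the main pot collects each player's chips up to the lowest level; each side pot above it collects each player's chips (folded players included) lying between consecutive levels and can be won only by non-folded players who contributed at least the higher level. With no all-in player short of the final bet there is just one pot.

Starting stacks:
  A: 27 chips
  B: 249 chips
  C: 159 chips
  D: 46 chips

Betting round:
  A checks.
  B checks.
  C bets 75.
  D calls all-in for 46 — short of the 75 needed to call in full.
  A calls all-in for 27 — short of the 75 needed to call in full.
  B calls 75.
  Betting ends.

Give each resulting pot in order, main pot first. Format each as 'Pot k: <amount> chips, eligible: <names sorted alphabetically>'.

Contributions: A=27, B=75, C=75, D=46
Pot levels (distinct totals of non-folded players): 27, 46, 75
Layer 1-27: 27 each from A, B, C, D = 27*4 = 108 chips; eligible A, B, C, D
Layer 28-46: 19 each from B, C, D = 19*3 = 57 chips; eligible B, C, D
Layer 47-75: 29 each from B, C = 29*2 = 58 chips; eligible B, C

Pot 1: 108 chips, eligible: A, B, C, D
Pot 2: 57 chips, eligible: B, C, D
Pot 3: 58 chips, eligible: B, C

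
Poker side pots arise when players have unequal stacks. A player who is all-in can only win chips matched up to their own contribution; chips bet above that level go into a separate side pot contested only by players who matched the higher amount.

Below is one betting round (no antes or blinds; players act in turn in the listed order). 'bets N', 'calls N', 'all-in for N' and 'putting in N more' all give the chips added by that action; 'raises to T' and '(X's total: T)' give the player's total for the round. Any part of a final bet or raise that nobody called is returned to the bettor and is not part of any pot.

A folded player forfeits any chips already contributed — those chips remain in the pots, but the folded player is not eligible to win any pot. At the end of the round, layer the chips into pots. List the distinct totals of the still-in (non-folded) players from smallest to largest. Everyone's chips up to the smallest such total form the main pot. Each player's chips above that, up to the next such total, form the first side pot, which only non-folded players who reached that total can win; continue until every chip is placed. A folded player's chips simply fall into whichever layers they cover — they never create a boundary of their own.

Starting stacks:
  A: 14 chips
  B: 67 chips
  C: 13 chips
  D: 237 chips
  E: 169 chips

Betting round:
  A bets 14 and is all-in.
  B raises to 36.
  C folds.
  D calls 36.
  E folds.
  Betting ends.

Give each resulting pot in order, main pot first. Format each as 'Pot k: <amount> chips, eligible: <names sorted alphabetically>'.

Contributions: A=14, B=36, D=36
Folded: C, E
Pot levels (distinct totals of non-folded players): 14, 36
Layer 1-14: 14 each from A, B, D = 14*3 = 42 chips; eligible A, B, D
Layer 15-36: 22 each from B, D = 22*2 = 44 chips; eligible B, D

Pot 1: 42 chips, eligible: A, B, D
Pot 2: 44 chips, eligible: B, D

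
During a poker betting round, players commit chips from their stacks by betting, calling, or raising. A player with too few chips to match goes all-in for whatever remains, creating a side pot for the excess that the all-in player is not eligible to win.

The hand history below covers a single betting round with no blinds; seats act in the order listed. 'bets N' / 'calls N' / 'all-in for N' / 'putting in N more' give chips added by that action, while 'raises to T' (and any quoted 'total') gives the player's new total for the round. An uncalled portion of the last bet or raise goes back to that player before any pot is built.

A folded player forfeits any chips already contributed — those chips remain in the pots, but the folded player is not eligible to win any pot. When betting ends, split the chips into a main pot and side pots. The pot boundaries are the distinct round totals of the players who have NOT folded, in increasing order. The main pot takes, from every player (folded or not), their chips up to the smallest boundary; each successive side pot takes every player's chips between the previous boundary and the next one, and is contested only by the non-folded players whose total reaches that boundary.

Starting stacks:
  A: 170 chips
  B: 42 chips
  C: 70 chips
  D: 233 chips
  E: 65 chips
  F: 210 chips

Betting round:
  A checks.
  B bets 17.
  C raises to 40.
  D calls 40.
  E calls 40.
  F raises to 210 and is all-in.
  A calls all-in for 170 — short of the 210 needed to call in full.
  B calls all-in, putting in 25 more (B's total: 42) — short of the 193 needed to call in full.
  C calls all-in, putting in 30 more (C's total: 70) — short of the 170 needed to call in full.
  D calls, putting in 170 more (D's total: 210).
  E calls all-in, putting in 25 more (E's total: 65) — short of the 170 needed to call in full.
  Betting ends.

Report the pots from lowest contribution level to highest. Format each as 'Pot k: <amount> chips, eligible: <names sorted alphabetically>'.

Contributions: A=170, B=42, C=70, D=210, E=65, F=210
Pot levels (distinct totals of non-folded players): 42, 65, 70, 170, 210
Layer 1-42: 42 each from A, B, C, D, E, F = 42*6 = 252 chips; eligible A, B, C, D, E, F
Layer 43-65: 23 each from A, C, D, E, F = 23*5 = 115 chips; eligible A, C, D, E, F
Layer 66-70: 5 each from A, C, D, F = 5*4 = 20 chips; eligible A, C, D, F
Layer 71-170: 100 each from A, D, F = 100*3 = 300 chips; eligible A, D, F
Layer 171-210: 40 each from D, F = 40*2 = 80 chips; eligible D, F

Pot 1: 252 chips, eligible: A, B, C, D, E, F
Pot 2: 115 chips, eligible: A, C, D, E, F
Pot 3: 20 chips, eligible: A, C, D, F
Pot 4: 300 chips, eligible: A, D, F
Pot 5: 80 chips, eligible: D, F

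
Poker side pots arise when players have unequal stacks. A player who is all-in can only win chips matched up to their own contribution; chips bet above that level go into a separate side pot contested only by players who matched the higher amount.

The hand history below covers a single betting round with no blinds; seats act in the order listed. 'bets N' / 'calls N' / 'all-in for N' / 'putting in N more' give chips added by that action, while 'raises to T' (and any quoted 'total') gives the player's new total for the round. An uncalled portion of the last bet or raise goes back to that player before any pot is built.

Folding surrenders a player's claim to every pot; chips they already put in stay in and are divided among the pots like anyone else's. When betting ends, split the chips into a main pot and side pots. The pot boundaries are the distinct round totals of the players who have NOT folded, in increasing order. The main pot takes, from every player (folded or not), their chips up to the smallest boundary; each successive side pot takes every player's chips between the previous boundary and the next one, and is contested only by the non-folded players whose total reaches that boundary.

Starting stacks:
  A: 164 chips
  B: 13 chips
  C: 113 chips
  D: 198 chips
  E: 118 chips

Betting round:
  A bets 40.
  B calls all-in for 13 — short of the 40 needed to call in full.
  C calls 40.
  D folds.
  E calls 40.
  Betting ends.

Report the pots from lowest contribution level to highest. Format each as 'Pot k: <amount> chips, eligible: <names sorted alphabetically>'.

Contributions: A=40, B=13, C=40, E=40
Folded: D
Pot levels (distinct totals of non-folded players): 13, 40
Layer 1-13: 13 each from A, B, C, E = 13*4 = 52 chips; eligible A, B, C, E
Layer 14-40: 27 each from A, C, E = 27*3 = 81 chips; eligible A, C, E

Pot 1: 52 chips, eligible: A, B, C, E
Pot 2: 81 chips, eligible: A, C, E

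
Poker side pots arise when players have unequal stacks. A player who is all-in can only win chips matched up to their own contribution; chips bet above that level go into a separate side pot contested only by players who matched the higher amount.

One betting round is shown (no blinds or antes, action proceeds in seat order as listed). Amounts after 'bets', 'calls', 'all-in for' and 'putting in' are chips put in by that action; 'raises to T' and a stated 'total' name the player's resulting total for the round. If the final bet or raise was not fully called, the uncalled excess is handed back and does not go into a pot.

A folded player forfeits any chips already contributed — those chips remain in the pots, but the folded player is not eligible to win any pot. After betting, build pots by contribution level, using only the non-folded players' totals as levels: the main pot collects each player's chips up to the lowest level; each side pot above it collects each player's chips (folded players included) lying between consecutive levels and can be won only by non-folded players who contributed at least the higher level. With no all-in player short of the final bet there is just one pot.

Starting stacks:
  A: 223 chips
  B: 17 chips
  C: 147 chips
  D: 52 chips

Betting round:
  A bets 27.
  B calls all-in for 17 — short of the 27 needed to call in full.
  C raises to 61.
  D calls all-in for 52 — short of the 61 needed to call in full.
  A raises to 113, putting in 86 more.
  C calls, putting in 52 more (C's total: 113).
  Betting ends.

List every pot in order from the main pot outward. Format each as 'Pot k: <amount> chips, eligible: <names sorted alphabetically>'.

Pot 1: 68 chips, eligible: A, B, C, D
Pot 2: 105 chips, eligible: A, C, D
Pot 3: 122 chips, eligible: A, C

Derivation:
Contributions: A=113, B=17, C=113, D=52
Pot levels (distinct totals of non-folded players): 17, 52, 113
Layer 1-17: 17 each from A, B, C, D = 17*4 = 68 chips; eligible A, B, C, D
Layer 18-52: 35 each from A, C, D = 35*3 = 105 chips; eligible A, C, D
Layer 53-113: 61 each from A, C = 61*2 = 122 chips; eligible A, C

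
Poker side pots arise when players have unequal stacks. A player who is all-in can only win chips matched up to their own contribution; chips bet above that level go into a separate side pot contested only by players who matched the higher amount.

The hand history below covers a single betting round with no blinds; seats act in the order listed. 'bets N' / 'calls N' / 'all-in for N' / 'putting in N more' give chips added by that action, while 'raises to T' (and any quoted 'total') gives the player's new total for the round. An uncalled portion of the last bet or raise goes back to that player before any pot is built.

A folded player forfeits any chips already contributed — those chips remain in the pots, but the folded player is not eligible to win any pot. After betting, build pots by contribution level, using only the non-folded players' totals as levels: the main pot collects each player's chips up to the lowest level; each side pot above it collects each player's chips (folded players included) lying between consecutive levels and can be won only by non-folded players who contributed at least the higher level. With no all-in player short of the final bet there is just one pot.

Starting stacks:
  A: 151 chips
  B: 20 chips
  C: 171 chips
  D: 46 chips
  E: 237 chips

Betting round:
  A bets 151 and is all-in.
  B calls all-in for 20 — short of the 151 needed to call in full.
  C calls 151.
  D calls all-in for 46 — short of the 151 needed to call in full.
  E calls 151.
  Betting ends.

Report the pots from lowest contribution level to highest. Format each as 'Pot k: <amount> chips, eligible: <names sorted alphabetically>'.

Contributions: A=151, B=20, C=151, D=46, E=151
Pot levels (distinct totals of non-folded players): 20, 46, 151
Layer 1-20: 20 each from A, B, C, D, E = 20*5 = 100 chips; eligible A, B, C, D, E
Layer 21-46: 26 each from A, C, D, E = 26*4 = 104 chips; eligible A, C, D, E
Layer 47-151: 105 each from A, C, E = 105*3 = 315 chips; eligible A, C, E

Pot 1: 100 chips, eligible: A, B, C, D, E
Pot 2: 104 chips, eligible: A, C, D, E
Pot 3: 315 chips, eligible: A, C, E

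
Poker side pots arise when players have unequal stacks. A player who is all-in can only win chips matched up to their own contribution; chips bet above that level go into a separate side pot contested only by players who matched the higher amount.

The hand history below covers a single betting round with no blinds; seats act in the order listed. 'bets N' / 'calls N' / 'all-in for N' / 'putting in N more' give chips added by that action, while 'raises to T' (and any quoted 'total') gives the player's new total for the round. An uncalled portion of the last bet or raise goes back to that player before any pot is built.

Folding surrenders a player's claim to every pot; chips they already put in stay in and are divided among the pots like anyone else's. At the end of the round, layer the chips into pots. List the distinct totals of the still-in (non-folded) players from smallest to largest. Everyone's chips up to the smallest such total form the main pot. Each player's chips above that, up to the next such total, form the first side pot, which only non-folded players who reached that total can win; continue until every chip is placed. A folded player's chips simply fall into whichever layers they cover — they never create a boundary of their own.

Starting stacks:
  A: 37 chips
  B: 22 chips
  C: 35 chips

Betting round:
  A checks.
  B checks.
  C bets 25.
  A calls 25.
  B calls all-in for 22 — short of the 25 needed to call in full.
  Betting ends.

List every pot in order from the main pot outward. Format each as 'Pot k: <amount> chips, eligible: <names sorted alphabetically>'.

Pot 1: 66 chips, eligible: A, B, C
Pot 2: 6 chips, eligible: A, C

Derivation:
Contributions: A=25, B=22, C=25
Pot levels (distinct totals of non-folded players): 22, 25
Layer 1-22: 22 each from A, B, C = 22*3 = 66 chips; eligible A, B, C
Layer 23-25: 3 each from A, C = 3*2 = 6 chips; eligible A, C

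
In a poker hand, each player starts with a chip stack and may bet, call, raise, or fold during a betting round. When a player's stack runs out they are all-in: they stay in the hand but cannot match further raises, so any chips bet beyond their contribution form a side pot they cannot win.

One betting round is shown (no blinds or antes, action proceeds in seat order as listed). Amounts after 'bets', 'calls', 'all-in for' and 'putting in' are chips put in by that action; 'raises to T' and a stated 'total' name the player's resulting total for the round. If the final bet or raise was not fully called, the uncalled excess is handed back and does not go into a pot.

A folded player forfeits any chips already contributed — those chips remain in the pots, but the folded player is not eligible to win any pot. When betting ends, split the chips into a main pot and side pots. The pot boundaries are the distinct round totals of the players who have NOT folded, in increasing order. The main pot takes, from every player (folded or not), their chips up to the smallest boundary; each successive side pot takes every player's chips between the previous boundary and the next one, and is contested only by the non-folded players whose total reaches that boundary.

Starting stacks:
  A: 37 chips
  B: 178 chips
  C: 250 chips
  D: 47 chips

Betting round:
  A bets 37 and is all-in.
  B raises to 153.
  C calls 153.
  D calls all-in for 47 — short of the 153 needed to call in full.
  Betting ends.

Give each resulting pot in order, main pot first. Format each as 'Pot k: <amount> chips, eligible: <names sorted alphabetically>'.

Contributions: A=37, B=153, C=153, D=47
Pot levels (distinct totals of non-folded players): 37, 47, 153
Layer 1-37: 37 each from A, B, C, D = 37*4 = 148 chips; eligible A, B, C, D
Layer 38-47: 10 each from B, C, D = 10*3 = 30 chips; eligible B, C, D
Layer 48-153: 106 each from B, C = 106*2 = 212 chips; eligible B, C

Pot 1: 148 chips, eligible: A, B, C, D
Pot 2: 30 chips, eligible: B, C, D
Pot 3: 212 chips, eligible: B, C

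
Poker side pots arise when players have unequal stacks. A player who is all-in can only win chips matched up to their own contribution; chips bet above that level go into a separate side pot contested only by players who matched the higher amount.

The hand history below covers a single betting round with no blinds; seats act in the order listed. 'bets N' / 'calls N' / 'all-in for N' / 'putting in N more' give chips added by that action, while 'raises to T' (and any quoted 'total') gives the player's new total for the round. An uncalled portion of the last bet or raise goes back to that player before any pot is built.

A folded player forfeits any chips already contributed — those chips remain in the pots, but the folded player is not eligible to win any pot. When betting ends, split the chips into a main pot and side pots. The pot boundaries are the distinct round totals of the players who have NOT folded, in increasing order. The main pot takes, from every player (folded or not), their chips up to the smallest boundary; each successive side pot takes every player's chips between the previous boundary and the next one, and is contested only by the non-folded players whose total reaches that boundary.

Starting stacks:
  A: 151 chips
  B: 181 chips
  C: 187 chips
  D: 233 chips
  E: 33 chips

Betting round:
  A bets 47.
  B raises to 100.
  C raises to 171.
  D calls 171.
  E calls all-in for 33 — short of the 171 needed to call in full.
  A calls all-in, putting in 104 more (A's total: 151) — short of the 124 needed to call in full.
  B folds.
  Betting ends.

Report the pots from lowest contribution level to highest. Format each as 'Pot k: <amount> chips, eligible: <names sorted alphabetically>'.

Contributions: A=151, B=100, C=171, D=171, E=33
Folded: B
Pot levels (distinct totals of non-folded players): 33, 151, 171
Layer 1-33: 33 each from A, B, C, D, E = 33*5 = 165 chips; eligible A, C, D, E
Layer 34-151: A 118 + B 67 + C 118 + D 118 = 421 chips; eligible A, C, D
Layer 152-171: 20 each from C, D = 20*2 = 40 chips; eligible C, D

Pot 1: 165 chips, eligible: A, C, D, E
Pot 2: 421 chips, eligible: A, C, D
Pot 3: 40 chips, eligible: C, D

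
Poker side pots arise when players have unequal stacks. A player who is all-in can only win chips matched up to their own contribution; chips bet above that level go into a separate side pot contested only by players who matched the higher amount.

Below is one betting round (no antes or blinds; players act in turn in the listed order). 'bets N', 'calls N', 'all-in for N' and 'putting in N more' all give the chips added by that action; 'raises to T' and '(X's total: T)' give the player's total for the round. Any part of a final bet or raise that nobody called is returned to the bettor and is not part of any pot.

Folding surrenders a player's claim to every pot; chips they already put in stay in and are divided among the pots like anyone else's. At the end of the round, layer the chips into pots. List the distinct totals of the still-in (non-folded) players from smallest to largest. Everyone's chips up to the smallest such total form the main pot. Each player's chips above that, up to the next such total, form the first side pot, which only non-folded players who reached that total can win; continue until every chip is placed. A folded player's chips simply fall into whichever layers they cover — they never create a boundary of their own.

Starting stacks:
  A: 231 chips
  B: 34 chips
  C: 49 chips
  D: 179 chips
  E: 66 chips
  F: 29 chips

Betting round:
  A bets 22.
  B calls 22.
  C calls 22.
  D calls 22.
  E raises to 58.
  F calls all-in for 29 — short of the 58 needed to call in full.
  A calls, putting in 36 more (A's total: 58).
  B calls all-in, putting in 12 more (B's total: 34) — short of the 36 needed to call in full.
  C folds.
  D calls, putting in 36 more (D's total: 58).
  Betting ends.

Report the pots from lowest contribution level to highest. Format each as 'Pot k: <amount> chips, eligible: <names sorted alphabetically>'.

Contributions: A=58, B=34, C=22, D=58, E=58, F=29
Folded: C
Pot levels (distinct totals of non-folded players): 29, 34, 58
Layer 1-29: A 29 + B 29 + C 22 + D 29 + E 29 + F 29 = 167 chips; eligible A, B, D, E, F
Layer 30-34: 5 each from A, B, D, E = 5*4 = 20 chips; eligible A, B, D, E
Layer 35-58: 24 each from A, D, E = 24*3 = 72 chips; eligible A, D, E

Pot 1: 167 chips, eligible: A, B, D, E, F
Pot 2: 20 chips, eligible: A, B, D, E
Pot 3: 72 chips, eligible: A, D, E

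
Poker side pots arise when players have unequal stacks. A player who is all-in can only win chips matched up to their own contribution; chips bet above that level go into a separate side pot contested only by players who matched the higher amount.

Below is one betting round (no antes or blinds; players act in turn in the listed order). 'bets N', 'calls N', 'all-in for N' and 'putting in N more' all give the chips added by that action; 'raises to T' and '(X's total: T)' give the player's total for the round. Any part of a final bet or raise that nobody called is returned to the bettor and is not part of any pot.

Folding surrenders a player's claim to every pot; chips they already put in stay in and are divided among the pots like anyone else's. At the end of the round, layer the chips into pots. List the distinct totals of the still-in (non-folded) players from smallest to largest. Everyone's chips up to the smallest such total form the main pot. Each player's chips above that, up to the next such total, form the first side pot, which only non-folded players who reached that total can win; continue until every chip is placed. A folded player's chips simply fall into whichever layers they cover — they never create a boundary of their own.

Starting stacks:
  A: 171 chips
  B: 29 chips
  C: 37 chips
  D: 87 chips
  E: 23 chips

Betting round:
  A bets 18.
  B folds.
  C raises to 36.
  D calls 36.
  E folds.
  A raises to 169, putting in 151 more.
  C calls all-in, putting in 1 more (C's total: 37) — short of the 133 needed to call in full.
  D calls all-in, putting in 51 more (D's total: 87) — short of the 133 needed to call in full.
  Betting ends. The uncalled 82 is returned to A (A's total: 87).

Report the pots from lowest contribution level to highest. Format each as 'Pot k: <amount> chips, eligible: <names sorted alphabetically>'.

Contributions (after 82 returned to A): A=87, C=37, D=87
Folded: B, E
Pot levels (distinct totals of non-folded players): 37, 87
Layer 1-37: 37 each from A, C, D = 37*3 = 111 chips; eligible A, C, D
Layer 38-87: 50 each from A, D = 50*2 = 100 chips; eligible A, D

Pot 1: 111 chips, eligible: A, C, D
Pot 2: 100 chips, eligible: A, D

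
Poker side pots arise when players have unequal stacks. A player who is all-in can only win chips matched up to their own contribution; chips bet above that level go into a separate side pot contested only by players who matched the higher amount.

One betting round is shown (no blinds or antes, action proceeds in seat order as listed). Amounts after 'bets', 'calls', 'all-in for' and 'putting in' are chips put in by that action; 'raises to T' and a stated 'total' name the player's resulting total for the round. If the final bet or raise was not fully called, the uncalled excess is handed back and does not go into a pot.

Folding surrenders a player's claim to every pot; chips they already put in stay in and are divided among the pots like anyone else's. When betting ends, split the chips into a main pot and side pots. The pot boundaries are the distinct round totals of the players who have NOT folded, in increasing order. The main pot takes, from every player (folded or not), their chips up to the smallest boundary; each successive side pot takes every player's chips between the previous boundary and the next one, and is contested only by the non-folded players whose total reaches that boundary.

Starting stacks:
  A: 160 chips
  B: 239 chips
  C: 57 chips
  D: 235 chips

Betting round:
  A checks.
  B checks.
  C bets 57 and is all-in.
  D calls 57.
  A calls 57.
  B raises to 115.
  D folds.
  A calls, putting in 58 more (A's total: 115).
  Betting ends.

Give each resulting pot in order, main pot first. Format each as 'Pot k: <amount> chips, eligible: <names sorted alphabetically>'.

Pot 1: 228 chips, eligible: A, B, C
Pot 2: 116 chips, eligible: A, B

Derivation:
Contributions: A=115, B=115, C=57, D=57
Folded: D
Pot levels (distinct totals of non-folded players): 57, 115
Layer 1-57: 57 each from A, B, C, D = 57*4 = 228 chips; eligible A, B, C
Layer 58-115: 58 each from A, B = 58*2 = 116 chips; eligible A, B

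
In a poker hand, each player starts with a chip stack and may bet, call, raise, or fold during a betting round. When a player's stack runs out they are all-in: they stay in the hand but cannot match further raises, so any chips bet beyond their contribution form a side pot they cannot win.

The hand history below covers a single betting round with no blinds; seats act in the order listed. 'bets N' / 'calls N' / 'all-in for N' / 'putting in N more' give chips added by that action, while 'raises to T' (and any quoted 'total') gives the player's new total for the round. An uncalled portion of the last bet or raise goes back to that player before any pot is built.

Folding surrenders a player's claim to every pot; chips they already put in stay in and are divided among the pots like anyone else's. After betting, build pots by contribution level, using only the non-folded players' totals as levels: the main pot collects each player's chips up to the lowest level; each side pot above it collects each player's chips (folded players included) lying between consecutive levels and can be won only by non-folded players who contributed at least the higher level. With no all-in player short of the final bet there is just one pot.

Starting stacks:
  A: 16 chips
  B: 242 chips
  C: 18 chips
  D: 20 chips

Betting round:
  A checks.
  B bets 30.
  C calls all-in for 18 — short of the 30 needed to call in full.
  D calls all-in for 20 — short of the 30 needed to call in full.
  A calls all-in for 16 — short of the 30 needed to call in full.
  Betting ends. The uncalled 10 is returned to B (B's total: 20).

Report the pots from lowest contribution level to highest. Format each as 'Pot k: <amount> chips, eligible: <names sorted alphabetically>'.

Contributions (after 10 returned to B): A=16, B=20, C=18, D=20
Pot levels (distinct totals of non-folded players): 16, 18, 20
Layer 1-16: 16 each from A, B, C, D = 16*4 = 64 chips; eligible A, B, C, D
Layer 17-18: 2 each from B, C, D = 2*3 = 6 chips; eligible B, C, D
Layer 19-20: 2 each from B, D = 2*2 = 4 chips; eligible B, D

Pot 1: 64 chips, eligible: A, B, C, D
Pot 2: 6 chips, eligible: B, C, D
Pot 3: 4 chips, eligible: B, D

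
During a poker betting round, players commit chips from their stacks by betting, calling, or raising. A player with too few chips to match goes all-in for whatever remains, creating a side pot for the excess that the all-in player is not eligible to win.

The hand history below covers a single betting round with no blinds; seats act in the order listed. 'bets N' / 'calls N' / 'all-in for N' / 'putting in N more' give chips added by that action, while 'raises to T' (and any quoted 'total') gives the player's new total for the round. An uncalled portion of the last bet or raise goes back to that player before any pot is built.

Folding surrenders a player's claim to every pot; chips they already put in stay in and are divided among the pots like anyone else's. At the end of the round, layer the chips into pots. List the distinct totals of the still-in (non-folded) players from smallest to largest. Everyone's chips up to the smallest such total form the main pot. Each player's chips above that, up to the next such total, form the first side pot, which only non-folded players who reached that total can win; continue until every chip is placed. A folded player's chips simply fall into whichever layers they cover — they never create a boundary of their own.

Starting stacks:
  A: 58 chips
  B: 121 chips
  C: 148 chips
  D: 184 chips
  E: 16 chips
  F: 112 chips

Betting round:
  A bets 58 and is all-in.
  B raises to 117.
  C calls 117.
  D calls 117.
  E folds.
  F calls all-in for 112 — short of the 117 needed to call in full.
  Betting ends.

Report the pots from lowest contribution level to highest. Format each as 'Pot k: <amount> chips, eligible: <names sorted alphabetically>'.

Contributions: A=58, B=117, C=117, D=117, F=112
Folded: E
Pot levels (distinct totals of non-folded players): 58, 112, 117
Layer 1-58: 58 each from A, B, C, D, F = 58*5 = 290 chips; eligible A, B, C, D, F
Layer 59-112: 54 each from B, C, D, F = 54*4 = 216 chips; eligible B, C, D, F
Layer 113-117: 5 each from B, C, D = 5*3 = 15 chips; eligible B, C, D

Pot 1: 290 chips, eligible: A, B, C, D, F
Pot 2: 216 chips, eligible: B, C, D, F
Pot 3: 15 chips, eligible: B, C, D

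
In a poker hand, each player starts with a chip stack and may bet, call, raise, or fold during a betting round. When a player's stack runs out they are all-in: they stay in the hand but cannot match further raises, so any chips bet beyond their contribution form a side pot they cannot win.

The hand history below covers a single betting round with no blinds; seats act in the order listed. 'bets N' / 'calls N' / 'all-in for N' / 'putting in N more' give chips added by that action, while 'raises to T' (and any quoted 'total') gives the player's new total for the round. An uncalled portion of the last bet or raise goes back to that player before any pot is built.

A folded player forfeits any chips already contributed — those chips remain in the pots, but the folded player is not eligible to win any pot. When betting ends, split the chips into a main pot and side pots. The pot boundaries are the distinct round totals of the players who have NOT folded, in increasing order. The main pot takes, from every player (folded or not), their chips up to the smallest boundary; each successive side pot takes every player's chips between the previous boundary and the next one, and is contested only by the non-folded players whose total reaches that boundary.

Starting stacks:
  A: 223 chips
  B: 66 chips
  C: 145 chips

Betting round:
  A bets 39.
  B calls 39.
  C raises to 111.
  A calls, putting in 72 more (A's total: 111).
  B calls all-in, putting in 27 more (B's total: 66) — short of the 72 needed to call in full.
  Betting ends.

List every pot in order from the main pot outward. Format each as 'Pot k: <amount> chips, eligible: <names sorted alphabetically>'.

Pot 1: 198 chips, eligible: A, B, C
Pot 2: 90 chips, eligible: A, C

Derivation:
Contributions: A=111, B=66, C=111
Pot levels (distinct totals of non-folded players): 66, 111
Layer 1-66: 66 each from A, B, C = 66*3 = 198 chips; eligible A, B, C
Layer 67-111: 45 each from A, C = 45*2 = 90 chips; eligible A, C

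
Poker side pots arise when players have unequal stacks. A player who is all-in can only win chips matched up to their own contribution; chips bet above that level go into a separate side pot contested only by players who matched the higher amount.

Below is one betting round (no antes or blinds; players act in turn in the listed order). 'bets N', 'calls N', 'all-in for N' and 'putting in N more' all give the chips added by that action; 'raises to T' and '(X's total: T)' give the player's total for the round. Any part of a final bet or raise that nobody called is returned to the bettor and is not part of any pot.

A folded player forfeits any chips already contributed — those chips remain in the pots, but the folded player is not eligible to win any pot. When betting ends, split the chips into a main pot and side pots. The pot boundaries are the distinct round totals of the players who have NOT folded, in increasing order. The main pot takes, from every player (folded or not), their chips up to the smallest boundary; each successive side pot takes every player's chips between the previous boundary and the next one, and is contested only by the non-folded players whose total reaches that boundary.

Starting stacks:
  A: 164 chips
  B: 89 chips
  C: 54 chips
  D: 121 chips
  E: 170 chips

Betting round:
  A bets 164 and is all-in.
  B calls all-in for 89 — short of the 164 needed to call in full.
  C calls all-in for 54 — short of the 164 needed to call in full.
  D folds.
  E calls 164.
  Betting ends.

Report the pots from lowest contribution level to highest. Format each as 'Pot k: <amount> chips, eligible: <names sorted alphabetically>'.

Contributions: A=164, B=89, C=54, E=164
Folded: D
Pot levels (distinct totals of non-folded players): 54, 89, 164
Layer 1-54: 54 each from A, B, C, E = 54*4 = 216 chips; eligible A, B, C, E
Layer 55-89: 35 each from A, B, E = 35*3 = 105 chips; eligible A, B, E
Layer 90-164: 75 each from A, E = 75*2 = 150 chips; eligible A, E

Pot 1: 216 chips, eligible: A, B, C, E
Pot 2: 105 chips, eligible: A, B, E
Pot 3: 150 chips, eligible: A, E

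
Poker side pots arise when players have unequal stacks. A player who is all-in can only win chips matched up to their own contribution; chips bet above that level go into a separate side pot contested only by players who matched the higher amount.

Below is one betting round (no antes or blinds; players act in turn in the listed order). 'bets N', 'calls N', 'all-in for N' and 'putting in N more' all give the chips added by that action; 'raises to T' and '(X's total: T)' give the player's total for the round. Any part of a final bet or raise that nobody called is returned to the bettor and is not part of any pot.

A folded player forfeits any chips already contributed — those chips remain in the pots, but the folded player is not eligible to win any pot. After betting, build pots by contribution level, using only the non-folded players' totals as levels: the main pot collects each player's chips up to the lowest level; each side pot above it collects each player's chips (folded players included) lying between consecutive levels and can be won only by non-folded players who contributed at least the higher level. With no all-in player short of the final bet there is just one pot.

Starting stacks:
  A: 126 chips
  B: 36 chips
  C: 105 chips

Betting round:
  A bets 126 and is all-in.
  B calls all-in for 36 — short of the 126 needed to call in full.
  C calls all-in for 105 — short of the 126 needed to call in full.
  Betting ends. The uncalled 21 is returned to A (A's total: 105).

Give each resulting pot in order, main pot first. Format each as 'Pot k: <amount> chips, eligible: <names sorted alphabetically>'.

Pot 1: 108 chips, eligible: A, B, C
Pot 2: 138 chips, eligible: A, C

Derivation:
Contributions (after 21 returned to A): A=105, B=36, C=105
Pot levels (distinct totals of non-folded players): 36, 105
Layer 1-36: 36 each from A, B, C = 36*3 = 108 chips; eligible A, B, C
Layer 37-105: 69 each from A, C = 69*2 = 138 chips; eligible A, C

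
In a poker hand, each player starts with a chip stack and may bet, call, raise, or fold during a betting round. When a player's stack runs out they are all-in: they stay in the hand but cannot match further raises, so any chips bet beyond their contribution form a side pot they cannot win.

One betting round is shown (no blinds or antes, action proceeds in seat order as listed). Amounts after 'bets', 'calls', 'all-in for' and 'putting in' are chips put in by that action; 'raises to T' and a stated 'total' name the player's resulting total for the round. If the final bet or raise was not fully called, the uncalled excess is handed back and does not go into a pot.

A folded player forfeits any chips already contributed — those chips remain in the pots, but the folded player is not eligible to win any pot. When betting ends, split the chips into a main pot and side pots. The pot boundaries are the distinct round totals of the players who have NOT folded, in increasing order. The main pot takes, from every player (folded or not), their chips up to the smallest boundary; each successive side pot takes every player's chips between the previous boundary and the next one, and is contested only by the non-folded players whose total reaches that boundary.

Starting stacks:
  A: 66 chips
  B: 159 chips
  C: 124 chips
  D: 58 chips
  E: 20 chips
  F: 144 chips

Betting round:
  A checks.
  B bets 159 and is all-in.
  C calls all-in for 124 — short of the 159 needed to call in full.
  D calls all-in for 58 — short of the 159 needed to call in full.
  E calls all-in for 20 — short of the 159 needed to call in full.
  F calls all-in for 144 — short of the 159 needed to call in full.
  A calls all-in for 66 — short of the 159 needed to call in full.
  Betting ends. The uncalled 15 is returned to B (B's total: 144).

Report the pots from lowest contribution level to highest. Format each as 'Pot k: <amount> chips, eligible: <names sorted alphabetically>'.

Pot 1: 120 chips, eligible: A, B, C, D, E, F
Pot 2: 190 chips, eligible: A, B, C, D, F
Pot 3: 32 chips, eligible: A, B, C, F
Pot 4: 174 chips, eligible: B, C, F
Pot 5: 40 chips, eligible: B, F

Derivation:
Contributions (after 15 returned to B): A=66, B=144, C=124, D=58, E=20, F=144
Pot levels (distinct totals of non-folded players): 20, 58, 66, 124, 144
Layer 1-20: 20 each from A, B, C, D, E, F = 20*6 = 120 chips; eligible A, B, C, D, E, F
Layer 21-58: 38 each from A, B, C, D, F = 38*5 = 190 chips; eligible A, B, C, D, F
Layer 59-66: 8 each from A, B, C, F = 8*4 = 32 chips; eligible A, B, C, F
Layer 67-124: 58 each from B, C, F = 58*3 = 174 chips; eligible B, C, F
Layer 125-144: 20 each from B, F = 20*2 = 40 chips; eligible B, F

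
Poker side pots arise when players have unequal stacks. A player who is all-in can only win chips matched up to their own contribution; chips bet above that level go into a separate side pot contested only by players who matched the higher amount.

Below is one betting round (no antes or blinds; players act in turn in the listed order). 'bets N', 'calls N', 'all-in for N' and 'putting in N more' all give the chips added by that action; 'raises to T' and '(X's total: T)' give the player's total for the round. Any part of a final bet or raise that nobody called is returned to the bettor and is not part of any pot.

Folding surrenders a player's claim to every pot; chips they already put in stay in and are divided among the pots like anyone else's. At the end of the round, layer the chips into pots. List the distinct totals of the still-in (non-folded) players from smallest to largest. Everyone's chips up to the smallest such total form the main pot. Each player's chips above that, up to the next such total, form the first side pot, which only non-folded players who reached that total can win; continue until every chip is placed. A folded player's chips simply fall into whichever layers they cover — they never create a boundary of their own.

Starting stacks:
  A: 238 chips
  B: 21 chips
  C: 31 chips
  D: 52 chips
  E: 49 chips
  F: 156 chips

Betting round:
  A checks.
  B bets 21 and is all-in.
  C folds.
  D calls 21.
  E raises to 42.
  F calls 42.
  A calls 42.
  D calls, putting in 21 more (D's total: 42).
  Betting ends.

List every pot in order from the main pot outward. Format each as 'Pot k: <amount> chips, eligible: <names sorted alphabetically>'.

Contributions: A=42, B=21, D=42, E=42, F=42
Folded: C
Pot levels (distinct totals of non-folded players): 21, 42
Layer 1-21: 21 each from A, B, D, E, F = 21*5 = 105 chips; eligible A, B, D, E, F
Layer 22-42: 21 each from A, D, E, F = 21*4 = 84 chips; eligible A, D, E, F

Pot 1: 105 chips, eligible: A, B, D, E, F
Pot 2: 84 chips, eligible: A, D, E, F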